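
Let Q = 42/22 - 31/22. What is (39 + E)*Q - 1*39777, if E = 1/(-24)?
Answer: -1908361/48 ≈ -39758.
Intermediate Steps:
E = -1/24 ≈ -0.041667
Q = ½ (Q = 42*(1/22) - 31*1/22 = 21/11 - 31/22 = ½ ≈ 0.50000)
(39 + E)*Q - 1*39777 = (39 - 1/24)*(½) - 1*39777 = (935/24)*(½) - 39777 = 935/48 - 39777 = -1908361/48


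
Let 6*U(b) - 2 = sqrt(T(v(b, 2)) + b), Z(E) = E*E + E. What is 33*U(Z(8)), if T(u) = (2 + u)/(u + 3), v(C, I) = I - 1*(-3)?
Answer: 11 + 11*sqrt(1166)/8 ≈ 57.952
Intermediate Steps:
v(C, I) = 3 + I (v(C, I) = I + 3 = 3 + I)
T(u) = (2 + u)/(3 + u)
Z(E) = E + E**2 (Z(E) = E**2 + E = E + E**2)
U(b) = 1/3 + sqrt(7/8 + b)/6 (U(b) = 1/3 + sqrt((2 + (3 + 2))/(3 + (3 + 2)) + b)/6 = 1/3 + sqrt((2 + 5)/(3 + 5) + b)/6 = 1/3 + sqrt(7/8 + b)/6)
33*U(Z(8)) = 33*(1/3 + sqrt(14 + 16*(8*(1 + 8)))/24) = 33*(1/3 + sqrt(14 + 16*(8*9))/24) = 33*(1/3 + sqrt(14 + 16*72)/24) = 33*(1/3 + sqrt(14 + 1152)/24) = 33*(1/3 + sqrt(1166)/24) = 11 + 11*sqrt(1166)/8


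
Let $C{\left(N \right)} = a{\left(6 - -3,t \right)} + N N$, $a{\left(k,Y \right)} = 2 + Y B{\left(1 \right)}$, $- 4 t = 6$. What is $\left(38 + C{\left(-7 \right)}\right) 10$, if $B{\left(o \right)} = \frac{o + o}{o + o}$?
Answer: $875$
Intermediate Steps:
$t = - \frac{3}{2}$ ($t = \left(- \frac{1}{4}\right) 6 = - \frac{3}{2} \approx -1.5$)
$B{\left(o \right)} = 1$ ($B{\left(o \right)} = \frac{2 o}{2 o} = 2 o \frac{1}{2 o} = 1$)
$a{\left(k,Y \right)} = 2 + Y$ ($a{\left(k,Y \right)} = 2 + Y 1 = 2 + Y$)
$C{\left(N \right)} = \frac{1}{2} + N^{2}$ ($C{\left(N \right)} = \left(2 - \frac{3}{2}\right) + N N = \frac{1}{2} + N^{2}$)
$\left(38 + C{\left(-7 \right)}\right) 10 = \left(38 + \left(\frac{1}{2} + \left(-7\right)^{2}\right)\right) 10 = \left(38 + \left(\frac{1}{2} + 49\right)\right) 10 = \left(38 + \frac{99}{2}\right) 10 = \frac{175}{2} \cdot 10 = 875$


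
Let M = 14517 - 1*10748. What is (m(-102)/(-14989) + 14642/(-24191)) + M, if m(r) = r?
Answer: 1366418248875/362598899 ≈ 3768.4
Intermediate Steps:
M = 3769 (M = 14517 - 10748 = 3769)
(m(-102)/(-14989) + 14642/(-24191)) + M = (-102/(-14989) + 14642/(-24191)) + 3769 = (-102*(-1/14989) + 14642*(-1/24191)) + 3769 = (102/14989 - 14642/24191) + 3769 = -217001456/362598899 + 3769 = 1366418248875/362598899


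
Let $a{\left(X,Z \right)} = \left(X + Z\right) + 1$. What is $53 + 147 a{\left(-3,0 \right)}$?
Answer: $-241$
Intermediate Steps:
$a{\left(X,Z \right)} = 1 + X + Z$
$53 + 147 a{\left(-3,0 \right)} = 53 + 147 \left(1 - 3 + 0\right) = 53 + 147 \left(-2\right) = 53 - 294 = -241$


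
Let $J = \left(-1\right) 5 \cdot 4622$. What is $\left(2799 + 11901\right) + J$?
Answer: $-8410$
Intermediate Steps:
$J = -23110$ ($J = \left(-5\right) 4622 = -23110$)
$\left(2799 + 11901\right) + J = \left(2799 + 11901\right) - 23110 = 14700 - 23110 = -8410$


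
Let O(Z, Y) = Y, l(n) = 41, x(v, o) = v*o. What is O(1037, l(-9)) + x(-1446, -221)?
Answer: 319607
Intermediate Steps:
x(v, o) = o*v
O(1037, l(-9)) + x(-1446, -221) = 41 - 221*(-1446) = 41 + 319566 = 319607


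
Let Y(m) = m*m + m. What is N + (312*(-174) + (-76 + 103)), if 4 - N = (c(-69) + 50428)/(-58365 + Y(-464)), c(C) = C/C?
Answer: -8489480448/156467 ≈ -54257.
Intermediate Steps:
c(C) = 1
Y(m) = m + m² (Y(m) = m² + m = m + m²)
N = 575439/156467 (N = 4 - (1 + 50428)/(-58365 - 464*(1 - 464)) = 4 - 50429/(-58365 - 464*(-463)) = 4 - 50429/(-58365 + 214832) = 4 - 50429/156467 = 575439/156467 ≈ 3.6777)
N + (312*(-174) + (-76 + 103)) = 575439/156467 + (312*(-174) + (-76 + 103)) = 575439/156467 + (-54288 + 27) = 575439/156467 - 54261 = -8489480448/156467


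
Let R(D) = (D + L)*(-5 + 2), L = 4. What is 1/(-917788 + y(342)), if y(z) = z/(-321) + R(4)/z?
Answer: -6099/5597595938 ≈ -1.0896e-6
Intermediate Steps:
R(D) = -12 - 3*D (R(D) = (D + 4)*(-5 + 2) = (4 + D)*(-3) = -12 - 3*D)
y(z) = -24/z - z/321 (y(z) = z/(-321) + (-12 - 3*4)/z = z*(-1/321) + (-12 - 12)/z = -z/321 - 24/z = -24/z - z/321)
1/(-917788 + y(342)) = 1/(-917788 + (-24/342 - 1/321*342)) = 1/(-917788 + (-24*1/342 - 114/107)) = 1/(-917788 + (-4/57 - 114/107)) = 1/(-917788 - 6926/6099) = 1/(-5597595938/6099) = -6099/5597595938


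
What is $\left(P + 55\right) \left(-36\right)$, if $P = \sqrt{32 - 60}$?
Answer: $-1980 - 72 i \sqrt{7} \approx -1980.0 - 190.49 i$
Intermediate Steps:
$P = 2 i \sqrt{7}$ ($P = \sqrt{-28} = 2 i \sqrt{7} \approx 5.2915 i$)
$\left(P + 55\right) \left(-36\right) = \left(2 i \sqrt{7} + 55\right) \left(-36\right) = \left(55 + 2 i \sqrt{7}\right) \left(-36\right) = -1980 - 72 i \sqrt{7}$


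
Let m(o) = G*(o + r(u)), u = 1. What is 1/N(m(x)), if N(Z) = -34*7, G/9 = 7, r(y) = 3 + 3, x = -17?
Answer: -1/238 ≈ -0.0042017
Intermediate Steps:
r(y) = 6
G = 63 (G = 9*7 = 63)
m(o) = 378 + 63*o (m(o) = 63*(o + 6) = 63*(6 + o) = 378 + 63*o)
N(Z) = -238
1/N(m(x)) = 1/(-238) = -1/238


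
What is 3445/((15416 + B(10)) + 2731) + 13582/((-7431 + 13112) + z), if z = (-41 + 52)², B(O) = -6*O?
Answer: 44274254/17490129 ≈ 2.5314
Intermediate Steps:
z = 121 (z = 11² = 121)
3445/((15416 + B(10)) + 2731) + 13582/((-7431 + 13112) + z) = 3445/((15416 - 6*10) + 2731) + 13582/((-7431 + 13112) + 121) = 3445/((15416 - 60) + 2731) + 13582/(5681 + 121) = 3445/(15356 + 2731) + 13582/5802 = 3445/18087 + 13582*(1/5802) = 3445*(1/18087) + 6791/2901 = 3445/18087 + 6791/2901 = 44274254/17490129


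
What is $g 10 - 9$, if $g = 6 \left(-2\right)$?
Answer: $-129$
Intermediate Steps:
$g = -12$
$g 10 - 9 = \left(-12\right) 10 - 9 = -120 - 9 = -129$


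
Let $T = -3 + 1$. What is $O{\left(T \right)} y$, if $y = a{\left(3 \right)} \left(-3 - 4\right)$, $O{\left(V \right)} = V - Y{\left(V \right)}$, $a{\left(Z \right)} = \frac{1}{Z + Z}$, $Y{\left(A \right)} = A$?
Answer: $0$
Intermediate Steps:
$T = -2$
$a{\left(Z \right)} = \frac{1}{2 Z}$
$O{\left(V \right)} = 0$ ($O{\left(V \right)} = V - V = 0$)
$y = - \frac{7}{6}$ ($y = \frac{1}{2 \cdot 3} \left(-3 - 4\right) = \frac{1}{2} \cdot \frac{1}{3} \left(-7\right) = \frac{1}{6} \left(-7\right) = - \frac{7}{6} \approx -1.1667$)
$O{\left(T \right)} y = 0 \left(- \frac{7}{6}\right) = 0$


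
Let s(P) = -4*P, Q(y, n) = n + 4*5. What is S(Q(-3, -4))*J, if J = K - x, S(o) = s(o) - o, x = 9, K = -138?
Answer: 11760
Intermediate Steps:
Q(y, n) = 20 + n (Q(y, n) = n + 20 = 20 + n)
S(o) = -5*o (S(o) = -4*o - o = -5*o)
J = -147 (J = -138 - 1*9 = -138 - 9 = -147)
S(Q(-3, -4))*J = -5*(20 - 4)*(-147) = -5*16*(-147) = -80*(-147) = 11760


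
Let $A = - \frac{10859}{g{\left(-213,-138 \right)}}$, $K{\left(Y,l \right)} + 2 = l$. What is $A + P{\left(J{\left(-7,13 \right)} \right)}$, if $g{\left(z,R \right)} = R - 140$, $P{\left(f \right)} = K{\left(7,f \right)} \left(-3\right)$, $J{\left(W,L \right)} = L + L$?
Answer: $- \frac{9157}{278} \approx -32.939$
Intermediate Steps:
$J{\left(W,L \right)} = 2 L$
$K{\left(Y,l \right)} = -2 + l$
$P{\left(f \right)} = 6 - 3 f$ ($P{\left(f \right)} = \left(-2 + f\right) \left(-3\right) = 6 - 3 f$)
$g{\left(z,R \right)} = -140 + R$
$A = \frac{10859}{278}$ ($A = - \frac{10859}{-140 - 138} = - \frac{10859}{-278} = \left(-10859\right) \left(- \frac{1}{278}\right) = \frac{10859}{278} \approx 39.061$)
$A + P{\left(J{\left(-7,13 \right)} \right)} = \frac{10859}{278} + \left(6 - 3 \cdot 2 \cdot 13\right) = \frac{10859}{278} + \left(6 - 78\right) = \frac{10859}{278} - 72 = - \frac{9157}{278}$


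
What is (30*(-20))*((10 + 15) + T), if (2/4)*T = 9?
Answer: -25800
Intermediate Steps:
T = 18 (T = 2*9 = 18)
(30*(-20))*((10 + 15) + T) = (30*(-20))*((10 + 15) + 18) = -600*(25 + 18) = -600*43 = -25800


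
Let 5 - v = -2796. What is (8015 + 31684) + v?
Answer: 42500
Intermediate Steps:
v = 2801 (v = 5 - 1*(-2796) = 5 + 2796 = 2801)
(8015 + 31684) + v = (8015 + 31684) + 2801 = 39699 + 2801 = 42500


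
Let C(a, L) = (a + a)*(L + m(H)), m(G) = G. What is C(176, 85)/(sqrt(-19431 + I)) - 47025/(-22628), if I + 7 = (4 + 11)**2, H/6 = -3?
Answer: 47025/22628 - 23584*I*sqrt(19213)/19213 ≈ 2.0782 - 170.15*I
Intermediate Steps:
H = -18 (H = 6*(-3) = -18)
I = 218 (I = -7 + (4 + 11)**2 = -7 + 15**2 = -7 + 225 = 218)
C(a, L) = 2*a*(-18 + L) (C(a, L) = (a + a)*(L - 18) = (2*a)*(-18 + L) = 2*a*(-18 + L))
C(176, 85)/(sqrt(-19431 + I)) - 47025/(-22628) = (2*176*(-18 + 85))/(sqrt(-19431 + 218)) - 47025/(-22628) = (2*176*67)/(sqrt(-19213)) - 47025*(-1/22628) = 23584/((I*sqrt(19213))) + 47025/22628 = 23584*(-I*sqrt(19213)/19213) + 47025/22628 = -23584*I*sqrt(19213)/19213 + 47025/22628 = 47025/22628 - 23584*I*sqrt(19213)/19213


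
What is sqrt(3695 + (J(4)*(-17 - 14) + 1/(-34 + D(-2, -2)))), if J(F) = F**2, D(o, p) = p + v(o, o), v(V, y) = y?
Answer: sqrt(4619318)/38 ≈ 56.559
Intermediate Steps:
D(o, p) = o + p (D(o, p) = p + o = o + p)
sqrt(3695 + (J(4)*(-17 - 14) + 1/(-34 + D(-2, -2)))) = sqrt(3695 + (4**2*(-17 - 14) + 1/(-34 + (-2 - 2)))) = sqrt(3695 + (16*(-31) + 1/(-34 - 4))) = sqrt(3695 + (-496 + 1/(-38))) = sqrt(3695 + (-496 - 1/38)) = sqrt(3695 - 18849/38) = sqrt(121561/38) = sqrt(4619318)/38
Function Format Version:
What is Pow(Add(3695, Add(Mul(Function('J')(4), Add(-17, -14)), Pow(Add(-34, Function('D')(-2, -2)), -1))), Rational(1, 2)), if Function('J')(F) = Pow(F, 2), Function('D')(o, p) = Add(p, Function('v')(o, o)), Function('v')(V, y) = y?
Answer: Mul(Rational(1, 38), Pow(4619318, Rational(1, 2))) ≈ 56.559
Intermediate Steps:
Function('D')(o, p) = Add(o, p) (Function('D')(o, p) = Add(p, o) = Add(o, p))
Pow(Add(3695, Add(Mul(Function('J')(4), Add(-17, -14)), Pow(Add(-34, Function('D')(-2, -2)), -1))), Rational(1, 2)) = Pow(Add(3695, Add(Mul(Pow(4, 2), Add(-17, -14)), Pow(Add(-34, Add(-2, -2)), -1))), Rational(1, 2)) = Pow(Add(3695, Add(Mul(16, -31), Pow(Add(-34, -4), -1))), Rational(1, 2)) = Pow(Add(3695, Add(-496, Pow(-38, -1))), Rational(1, 2)) = Pow(Add(3695, Add(-496, Rational(-1, 38))), Rational(1, 2)) = Pow(Add(3695, Rational(-18849, 38)), Rational(1, 2)) = Pow(Rational(121561, 38), Rational(1, 2)) = Mul(Rational(1, 38), Pow(4619318, Rational(1, 2)))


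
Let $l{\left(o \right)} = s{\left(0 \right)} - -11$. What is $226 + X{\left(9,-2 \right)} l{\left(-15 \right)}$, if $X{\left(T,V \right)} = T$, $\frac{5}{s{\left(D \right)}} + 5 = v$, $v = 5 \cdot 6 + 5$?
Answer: $\frac{653}{2} \approx 326.5$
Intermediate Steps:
$v = 35$ ($v = 30 + 5 = 35$)
$s{\left(D \right)} = \frac{1}{6}$ ($s{\left(D \right)} = \frac{5}{-5 + 35} = \frac{5}{30} = 5 \cdot \frac{1}{30} = \frac{1}{6}$)
$l{\left(o \right)} = \frac{67}{6}$ ($l{\left(o \right)} = \frac{1}{6} - -11 = \frac{1}{6} + 11 = \frac{67}{6}$)
$226 + X{\left(9,-2 \right)} l{\left(-15 \right)} = 226 + 9 \cdot \frac{67}{6} = 226 + \frac{201}{2} = \frac{653}{2}$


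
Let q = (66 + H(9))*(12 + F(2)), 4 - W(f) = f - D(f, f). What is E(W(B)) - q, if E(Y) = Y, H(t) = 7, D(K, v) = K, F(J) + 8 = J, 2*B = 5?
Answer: -434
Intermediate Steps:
B = 5/2 (B = (1/2)*5 = 5/2 ≈ 2.5000)
F(J) = -8 + J
W(f) = 4 (W(f) = 4 - (f - f) = 4 - 1*0 = 4 + 0 = 4)
q = 438 (q = (66 + 7)*(12 + (-8 + 2)) = 73*(12 - 6) = 73*6 = 438)
E(W(B)) - q = 4 - 1*438 = 4 - 438 = -434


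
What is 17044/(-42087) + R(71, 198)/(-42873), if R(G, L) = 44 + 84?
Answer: -245371516/601465317 ≈ -0.40796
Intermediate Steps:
R(G, L) = 128
17044/(-42087) + R(71, 198)/(-42873) = 17044/(-42087) + 128/(-42873) = 17044*(-1/42087) + 128*(-1/42873) = -17044/42087 - 128/42873 = -245371516/601465317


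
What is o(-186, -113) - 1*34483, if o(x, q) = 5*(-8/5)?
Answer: -34491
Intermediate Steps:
o(x, q) = -8 (o(x, q) = 5*(-8*⅕) = 5*(-8/5) = -8)
o(-186, -113) - 1*34483 = -8 - 1*34483 = -8 - 34483 = -34491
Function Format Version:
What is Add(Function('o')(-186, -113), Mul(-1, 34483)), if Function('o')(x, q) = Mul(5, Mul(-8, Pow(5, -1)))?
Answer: -34491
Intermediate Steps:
Function('o')(x, q) = -8 (Function('o')(x, q) = Mul(5, Mul(-8, Rational(1, 5))) = Mul(5, Rational(-8, 5)) = -8)
Add(Function('o')(-186, -113), Mul(-1, 34483)) = Add(-8, Mul(-1, 34483)) = Add(-8, -34483) = -34491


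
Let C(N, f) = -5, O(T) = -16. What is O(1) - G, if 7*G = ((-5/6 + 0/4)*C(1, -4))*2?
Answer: -361/21 ≈ -17.190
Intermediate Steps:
G = 25/21 (G = (((-5/6 + 0/4)*(-5))*2)/7 = (((-5*⅙ + 0*(¼))*(-5))*2)/7 = (((-⅚ + 0)*(-5))*2)/7 = (-⅚*(-5)*2)/7 = ((25/6)*2)/7 = (⅐)*(25/3) = 25/21 ≈ 1.1905)
O(1) - G = -16 - 1*25/21 = -16 - 25/21 = -361/21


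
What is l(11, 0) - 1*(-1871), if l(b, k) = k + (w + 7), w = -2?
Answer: 1876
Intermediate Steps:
l(b, k) = 5 + k (l(b, k) = k + (-2 + 7) = k + 5 = 5 + k)
l(11, 0) - 1*(-1871) = (5 + 0) - 1*(-1871) = 5 + 1871 = 1876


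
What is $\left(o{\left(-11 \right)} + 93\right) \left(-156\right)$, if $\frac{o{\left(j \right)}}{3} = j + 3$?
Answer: $-10764$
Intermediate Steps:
$o{\left(j \right)} = 9 + 3 j$ ($o{\left(j \right)} = 3 \left(j + 3\right) = 3 \left(3 + j\right) = 9 + 3 j$)
$\left(o{\left(-11 \right)} + 93\right) \left(-156\right) = \left(\left(9 + 3 \left(-11\right)\right) + 93\right) \left(-156\right) = \left(\left(9 - 33\right) + 93\right) \left(-156\right) = \left(-24 + 93\right) \left(-156\right) = 69 \left(-156\right) = -10764$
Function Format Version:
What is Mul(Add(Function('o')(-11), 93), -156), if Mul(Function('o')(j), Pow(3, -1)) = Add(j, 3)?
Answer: -10764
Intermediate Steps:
Function('o')(j) = Add(9, Mul(3, j)) (Function('o')(j) = Mul(3, Add(j, 3)) = Mul(3, Add(3, j)) = Add(9, Mul(3, j)))
Mul(Add(Function('o')(-11), 93), -156) = Mul(Add(Add(9, Mul(3, -11)), 93), -156) = Mul(Add(Add(9, -33), 93), -156) = Mul(Add(-24, 93), -156) = Mul(69, -156) = -10764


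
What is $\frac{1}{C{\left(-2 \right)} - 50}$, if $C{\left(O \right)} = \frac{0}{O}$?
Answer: $- \frac{1}{50} \approx -0.02$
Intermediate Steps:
$C{\left(O \right)} = 0$
$\frac{1}{C{\left(-2 \right)} - 50} = \frac{1}{0 - 50} = \frac{1}{-50} = - \frac{1}{50}$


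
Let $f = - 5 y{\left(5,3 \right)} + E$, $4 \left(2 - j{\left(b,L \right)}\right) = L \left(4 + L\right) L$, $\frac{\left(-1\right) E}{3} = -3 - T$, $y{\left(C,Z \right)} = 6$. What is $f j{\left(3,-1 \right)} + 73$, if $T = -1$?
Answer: $43$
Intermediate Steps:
$E = 6$ ($E = - 3 \left(-3 - -1\right) = - 3 \left(-3 + 1\right) = \left(-3\right) \left(-2\right) = 6$)
$j{\left(b,L \right)} = 2 - \frac{L^{2} \left(4 + L\right)}{4}$ ($j{\left(b,L \right)} = 2 - \frac{L \left(4 + L\right) L}{4} = 2 - \frac{L^{2} \left(4 + L\right)}{4}$)
$f = -24$ ($f = \left(-5\right) 6 + 6 = -30 + 6 = -24$)
$f j{\left(3,-1 \right)} + 73 = - 24 \left(2 - \left(-1\right)^{2} - \frac{\left(-1\right)^{3}}{4}\right) + 73 = - 24 \left(2 - 1 - - \frac{1}{4}\right) + 73 = - 24 \left(2 - 1 + \frac{1}{4}\right) + 73 = \left(-24\right) \frac{5}{4} + 73 = -30 + 73 = 43$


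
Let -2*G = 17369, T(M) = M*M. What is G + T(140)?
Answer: 21831/2 ≈ 10916.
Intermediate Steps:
T(M) = M²
G = -17369/2 (G = -½*17369 = -17369/2 ≈ -8684.5)
G + T(140) = -17369/2 + 140² = -17369/2 + 19600 = 21831/2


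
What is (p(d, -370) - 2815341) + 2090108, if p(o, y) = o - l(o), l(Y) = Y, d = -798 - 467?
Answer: -725233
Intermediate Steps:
d = -1265
p(o, y) = 0 (p(o, y) = o - o = 0)
(p(d, -370) - 2815341) + 2090108 = (0 - 2815341) + 2090108 = -2815341 + 2090108 = -725233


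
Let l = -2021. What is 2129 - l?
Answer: 4150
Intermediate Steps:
2129 - l = 2129 - 1*(-2021) = 2129 + 2021 = 4150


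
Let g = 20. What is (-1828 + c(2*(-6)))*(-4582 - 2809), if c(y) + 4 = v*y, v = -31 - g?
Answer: 9017020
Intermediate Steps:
v = -51 (v = -31 - 1*20 = -31 - 20 = -51)
c(y) = -4 - 51*y
(-1828 + c(2*(-6)))*(-4582 - 2809) = (-1828 + (-4 - 102*(-6)))*(-4582 - 2809) = (-1828 + (-4 - 51*(-12)))*(-7391) = (-1828 + (-4 + 612))*(-7391) = (-1828 + 608)*(-7391) = -1220*(-7391) = 9017020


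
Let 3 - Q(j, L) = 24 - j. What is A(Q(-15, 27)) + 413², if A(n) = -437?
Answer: 170132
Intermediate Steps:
Q(j, L) = -21 + j (Q(j, L) = 3 - (24 - j) = 3 + (-24 + j) = -21 + j)
A(Q(-15, 27)) + 413² = -437 + 413² = -437 + 170569 = 170132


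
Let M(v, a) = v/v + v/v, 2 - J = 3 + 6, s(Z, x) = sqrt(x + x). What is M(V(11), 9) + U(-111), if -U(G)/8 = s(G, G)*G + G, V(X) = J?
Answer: 890 + 888*I*sqrt(222) ≈ 890.0 + 13231.0*I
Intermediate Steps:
s(Z, x) = sqrt(2)*sqrt(x) (s(Z, x) = sqrt(2*x) = sqrt(2)*sqrt(x))
J = -7 (J = 2 - (3 + 6) = 2 - 1*9 = 2 - 9 = -7)
V(X) = -7
M(v, a) = 2 (M(v, a) = 1 + 1 = 2)
U(G) = -8*G - 8*sqrt(2)*G**(3/2) (U(G) = -8*((sqrt(2)*sqrt(G))*G + G) = -8*(sqrt(2)*G**(3/2) + G) = -8*(G + sqrt(2)*G**(3/2)) = -8*G - 8*sqrt(2)*G**(3/2))
M(V(11), 9) + U(-111) = 2 + (-8*(-111) - 8*sqrt(2)*(-111)**(3/2)) = 2 + (888 - 8*sqrt(2)*(-111*I*sqrt(111))) = 2 + (888 + 888*I*sqrt(222)) = 890 + 888*I*sqrt(222)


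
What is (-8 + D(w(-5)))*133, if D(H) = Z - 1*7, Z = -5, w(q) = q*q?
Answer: -2660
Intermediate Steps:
w(q) = q²
D(H) = -12 (D(H) = -5 - 1*7 = -5 - 7 = -12)
(-8 + D(w(-5)))*133 = (-8 - 12)*133 = -20*133 = -2660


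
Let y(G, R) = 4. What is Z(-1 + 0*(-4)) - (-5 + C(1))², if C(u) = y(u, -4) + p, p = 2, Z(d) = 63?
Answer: 62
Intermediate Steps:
C(u) = 6 (C(u) = 4 + 2 = 6)
Z(-1 + 0*(-4)) - (-5 + C(1))² = 63 - (-5 + 6)² = 63 - 1*1² = 63 - 1*1 = 63 - 1 = 62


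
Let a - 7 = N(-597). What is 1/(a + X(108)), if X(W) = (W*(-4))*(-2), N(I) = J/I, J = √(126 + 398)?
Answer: 310432239/270386479645 + 1194*√131/270386479645 ≈ 0.0011482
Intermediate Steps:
J = 2*√131 (J = √524 = 2*√131 ≈ 22.891)
N(I) = 2*√131/I (N(I) = (2*√131)/I = 2*√131/I)
a = 7 - 2*√131/597 (a = 7 + 2*√131/(-597) = 7 + 2*√131*(-1/597) = 7 - 2*√131/597 ≈ 6.9617)
X(W) = 8*W (X(W) = -4*W*(-2) = 8*W)
1/(a + X(108)) = 1/((7 - 2*√131/597) + 8*108) = 1/((7 - 2*√131/597) + 864) = 1/(871 - 2*√131/597)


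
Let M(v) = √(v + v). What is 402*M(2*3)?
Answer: 804*√3 ≈ 1392.6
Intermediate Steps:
M(v) = √2*√v (M(v) = √(2*v) = √2*√v)
402*M(2*3) = 402*(√2*√(2*3)) = 402*(√2*√6) = 402*(2*√3) = 804*√3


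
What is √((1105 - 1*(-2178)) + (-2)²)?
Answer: √3287 ≈ 57.332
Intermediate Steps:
√((1105 - 1*(-2178)) + (-2)²) = √((1105 + 2178) + 4) = √(3283 + 4) = √3287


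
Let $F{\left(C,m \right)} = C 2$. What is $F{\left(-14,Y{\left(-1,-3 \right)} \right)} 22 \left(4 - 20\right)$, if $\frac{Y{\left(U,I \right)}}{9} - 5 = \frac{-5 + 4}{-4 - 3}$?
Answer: $9856$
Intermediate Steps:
$Y{\left(U,I \right)} = \frac{324}{7}$ ($Y{\left(U,I \right)} = 45 + 9 \frac{-5 + 4}{-4 - 3} = 45 + 9 \left(- \frac{1}{-7}\right) = 45 + 9 \left(\left(-1\right) \left(- \frac{1}{7}\right)\right) = 45 + 9 \cdot \frac{1}{7} = 45 + \frac{9}{7} = \frac{324}{7}$)
$F{\left(C,m \right)} = 2 C$
$F{\left(-14,Y{\left(-1,-3 \right)} \right)} 22 \left(4 - 20\right) = 2 \left(-14\right) 22 \left(4 - 20\right) = - 28 \cdot 22 \left(4 - 20\right) = - 28 \cdot 22 \left(-16\right) = \left(-28\right) \left(-352\right) = 9856$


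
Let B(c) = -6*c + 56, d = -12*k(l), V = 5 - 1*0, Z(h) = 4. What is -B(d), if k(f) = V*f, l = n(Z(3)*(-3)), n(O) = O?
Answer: 4264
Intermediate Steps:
V = 5 (V = 5 + 0 = 5)
l = -12 (l = 4*(-3) = -12)
k(f) = 5*f
d = 720 (d = -60*(-12) = -12*(-60) = 720)
B(c) = 56 - 6*c
-B(d) = -(56 - 6*720) = -(56 - 4320) = -1*(-4264) = 4264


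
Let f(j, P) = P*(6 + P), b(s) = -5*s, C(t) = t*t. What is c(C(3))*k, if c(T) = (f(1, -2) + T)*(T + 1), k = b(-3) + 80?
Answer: 950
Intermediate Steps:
C(t) = t²
k = 95 (k = -5*(-3) + 80 = 15 + 80 = 95)
c(T) = (1 + T)*(-8 + T) (c(T) = (-2*(6 - 2) + T)*(T + 1) = (-2*4 + T)*(1 + T) = (-8 + T)*(1 + T) = (1 + T)*(-8 + T))
c(C(3))*k = (-8 + (3²)² - 7*3²)*95 = (-8 + 9² - 7*9)*95 = (-8 + 81 - 63)*95 = 10*95 = 950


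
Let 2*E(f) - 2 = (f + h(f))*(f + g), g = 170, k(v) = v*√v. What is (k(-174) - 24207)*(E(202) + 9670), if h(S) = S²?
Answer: -184863702909 - 1328800938*I*√174 ≈ -1.8486e+11 - 1.7528e+10*I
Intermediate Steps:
k(v) = v^(3/2)
E(f) = 1 + (170 + f)*(f + f²)/2 (E(f) = 1 + ((f + f²)*(f + 170))/2 = 1 + ((f + f²)*(170 + f))/2 = 1 + ((170 + f)*(f + f²))/2 = 1 + (170 + f)*(f + f²)/2)
(k(-174) - 24207)*(E(202) + 9670) = ((-174)^(3/2) - 24207)*((1 + (½)*202³ + 85*202 + (171/2)*202²) + 9670) = (-174*I*√174 - 24207)*((1 + (½)*8242408 + 17170 + (171/2)*40804) + 9670) = (-24207 - 174*I*√174)*((1 + 4121204 + 17170 + 3488742) + 9670) = (-24207 - 174*I*√174)*(7627117 + 9670) = (-24207 - 174*I*√174)*7636787 = -184863702909 - 1328800938*I*√174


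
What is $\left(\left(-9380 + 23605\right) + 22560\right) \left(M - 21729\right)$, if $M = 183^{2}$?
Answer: $432591600$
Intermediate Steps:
$M = 33489$
$\left(\left(-9380 + 23605\right) + 22560\right) \left(M - 21729\right) = \left(\left(-9380 + 23605\right) + 22560\right) \left(33489 - 21729\right) = \left(14225 + 22560\right) 11760 = 36785 \cdot 11760 = 432591600$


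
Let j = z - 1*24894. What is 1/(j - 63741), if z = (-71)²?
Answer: -1/83594 ≈ -1.1963e-5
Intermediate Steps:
z = 5041
j = -19853 (j = 5041 - 1*24894 = 5041 - 24894 = -19853)
1/(j - 63741) = 1/(-19853 - 63741) = 1/(-83594) = -1/83594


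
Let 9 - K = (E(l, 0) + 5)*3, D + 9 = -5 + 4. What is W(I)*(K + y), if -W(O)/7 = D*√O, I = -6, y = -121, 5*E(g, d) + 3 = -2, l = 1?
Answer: -8680*I*√6 ≈ -21262.0*I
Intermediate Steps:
D = -10 (D = -9 + (-5 + 4) = -9 - 1 = -10)
E(g, d) = -1 (E(g, d) = -⅗ + (⅕)*(-2) = -⅗ - ⅖ = -1)
W(O) = 70*√O (W(O) = -(-70)*√O = 70*√O)
K = -3 (K = 9 - (-1 + 5)*3 = 9 - 4*3 = 9 - 1*12 = 9 - 12 = -3)
W(I)*(K + y) = (70*√(-6))*(-3 - 121) = (70*(I*√6))*(-124) = (70*I*√6)*(-124) = -8680*I*√6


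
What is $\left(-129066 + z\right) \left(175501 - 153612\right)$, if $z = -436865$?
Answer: $-12387663659$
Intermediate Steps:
$\left(-129066 + z\right) \left(175501 - 153612\right) = \left(-129066 - 436865\right) \left(175501 - 153612\right) = \left(-565931\right) 21889 = -12387663659$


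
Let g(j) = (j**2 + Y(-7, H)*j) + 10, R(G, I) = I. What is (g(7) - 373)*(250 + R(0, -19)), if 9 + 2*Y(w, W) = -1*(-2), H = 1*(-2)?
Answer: -156387/2 ≈ -78194.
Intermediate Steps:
H = -2
Y(w, W) = -7/2 (Y(w, W) = -9/2 + (-1*(-2))/2 = -9/2 + (1/2)*2 = -9/2 + 1 = -7/2)
g(j) = 10 + j**2 - 7*j/2 (g(j) = (j**2 - 7*j/2) + 10 = 10 + j**2 - 7*j/2)
(g(7) - 373)*(250 + R(0, -19)) = ((10 + 7**2 - 7/2*7) - 373)*(250 - 19) = ((10 + 49 - 49/2) - 373)*231 = (69/2 - 373)*231 = -677/2*231 = -156387/2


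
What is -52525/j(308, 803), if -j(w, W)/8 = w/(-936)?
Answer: -558675/28 ≈ -19953.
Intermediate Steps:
j(w, W) = w/117 (j(w, W) = -8*w/(-936) = -8*w*(-1)/936 = -(-1)*w/117 = w/117)
-52525/j(308, 803) = -52525/((1/117)*308) = -52525/308/117 = -52525*117/308 = -558675/28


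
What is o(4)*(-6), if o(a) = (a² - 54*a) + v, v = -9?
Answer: 1254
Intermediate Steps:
o(a) = -9 + a² - 54*a (o(a) = (a² - 54*a) - 9 = -9 + a² - 54*a)
o(4)*(-6) = (-9 + 4² - 54*4)*(-6) = (-9 + 16 - 216)*(-6) = -209*(-6) = 1254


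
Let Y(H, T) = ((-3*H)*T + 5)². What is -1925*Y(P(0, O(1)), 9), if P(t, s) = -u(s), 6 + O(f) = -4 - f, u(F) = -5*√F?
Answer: 385866250 + 2598750*I*√11 ≈ 3.8587e+8 + 8.6191e+6*I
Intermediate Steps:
O(f) = -10 - f (O(f) = -6 + (-4 - f) = -10 - f)
P(t, s) = 5*√s (P(t, s) = -(-5)*√s = 5*√s)
Y(H, T) = (5 - 3*H*T)² (Y(H, T) = (-3*H*T + 5)² = (5 - 3*H*T)²)
-1925*Y(P(0, O(1)), 9) = -1925*(-5 + 3*(5*√(-10 - 1*1))*9)² = -1925*(-5 + 3*(5*√(-10 - 1))*9)² = -1925*(-5 + 3*(5*√(-11))*9)² = -1925*(-5 + 3*(5*(I*√11))*9)² = -1925*(-5 + 3*(5*I*√11)*9)² = -1925*(-5 + 135*I*√11)²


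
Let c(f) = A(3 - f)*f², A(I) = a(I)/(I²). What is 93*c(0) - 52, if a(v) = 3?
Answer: -52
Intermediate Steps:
A(I) = 3/I² (A(I) = 3/(I²) = 3/I²)
c(f) = 3*f²/(3 - f)² (c(f) = (3/(3 - f)²)*f² = 3*f²/(3 - f)²)
93*c(0) - 52 = 93*(3*0²/(-3 + 0)²) - 52 = 93*(3*0/(-3)²) - 52 = 93*(3*0*(⅑)) - 52 = 93*0 - 52 = 0 - 52 = -52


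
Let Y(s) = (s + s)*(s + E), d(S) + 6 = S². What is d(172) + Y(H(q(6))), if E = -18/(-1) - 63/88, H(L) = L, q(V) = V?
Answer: 656863/22 ≈ 29857.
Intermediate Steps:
E = 1521/88 (E = -18*(-1) - 63/88 = 18 - 1*63/88 = 18 - 63/88 = 1521/88 ≈ 17.284)
d(S) = -6 + S²
Y(s) = 2*s*(1521/88 + s) (Y(s) = (s + s)*(s + 1521/88) = (2*s)*(1521/88 + s) = 2*s*(1521/88 + s))
d(172) + Y(H(q(6))) = (-6 + 172²) + (1/44)*6*(1521 + 88*6) = (-6 + 29584) + (1/44)*6*(1521 + 528) = 29578 + (1/44)*6*2049 = 29578 + 6147/22 = 656863/22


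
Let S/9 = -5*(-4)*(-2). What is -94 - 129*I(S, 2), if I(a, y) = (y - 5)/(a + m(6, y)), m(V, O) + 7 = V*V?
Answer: -31501/331 ≈ -95.169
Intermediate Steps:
m(V, O) = -7 + V**2 (m(V, O) = -7 + V*V = -7 + V**2)
S = -360 (S = 9*(-5*(-4)*(-2)) = 9*(20*(-2)) = 9*(-40) = -360)
I(a, y) = (-5 + y)/(29 + a) (I(a, y) = (y - 5)/(a + (-7 + 6**2)) = (-5 + y)/(a + (-7 + 36)) = (-5 + y)/(a + 29) = (-5 + y)/(29 + a))
-94 - 129*I(S, 2) = -94 - 129*(-5 + 2)/(29 - 360) = -94 - 129*(-3)/(-331) = -94 - (-129)*(-3)/331 = -94 - 129*3/331 = -94 - 387/331 = -31501/331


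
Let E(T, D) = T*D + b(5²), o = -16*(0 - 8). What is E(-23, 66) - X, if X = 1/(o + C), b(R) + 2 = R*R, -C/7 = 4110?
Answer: -25634589/28642 ≈ -895.00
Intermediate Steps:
C = -28770 (C = -7*4110 = -28770)
o = 128 (o = -16*(-8) = 128)
b(R) = -2 + R² (b(R) = -2 + R*R = -2 + R²)
E(T, D) = 623 + D*T (E(T, D) = T*D + (-2 + (5²)²) = D*T + (-2 + 25²) = D*T + (-2 + 625) = D*T + 623 = 623 + D*T)
X = -1/28642 (X = 1/(128 - 28770) = 1/(-28642) = -1/28642 ≈ -3.4914e-5)
E(-23, 66) - X = (623 + 66*(-23)) - 1*(-1/28642) = (623 - 1518) + 1/28642 = -895 + 1/28642 = -25634589/28642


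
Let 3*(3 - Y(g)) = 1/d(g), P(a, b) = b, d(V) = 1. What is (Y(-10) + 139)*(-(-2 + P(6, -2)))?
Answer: 1700/3 ≈ 566.67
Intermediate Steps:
Y(g) = 8/3 (Y(g) = 3 - 1/3/1 = 3 - 1/3*1 = 3 - 1/3 = 8/3)
(Y(-10) + 139)*(-(-2 + P(6, -2))) = (8/3 + 139)*(-(-2 - 2)) = 425*(-1*(-4))/3 = (425/3)*4 = 1700/3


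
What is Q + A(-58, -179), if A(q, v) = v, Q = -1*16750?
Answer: -16929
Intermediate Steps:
Q = -16750
Q + A(-58, -179) = -16750 - 179 = -16929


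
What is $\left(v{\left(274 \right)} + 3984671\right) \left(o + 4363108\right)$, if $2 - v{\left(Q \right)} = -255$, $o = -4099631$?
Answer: $1049936874656$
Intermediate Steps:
$v{\left(Q \right)} = 257$ ($v{\left(Q \right)} = 2 - -255 = 2 + 255 = 257$)
$\left(v{\left(274 \right)} + 3984671\right) \left(o + 4363108\right) = \left(257 + 3984671\right) \left(-4099631 + 4363108\right) = 3984928 \cdot 263477 = 1049936874656$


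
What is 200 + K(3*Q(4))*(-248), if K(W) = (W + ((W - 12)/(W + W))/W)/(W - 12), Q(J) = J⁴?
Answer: -17869555/344064 ≈ -51.937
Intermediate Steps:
K(W) = (W + (-12 + W)/(2*W²))/(-12 + W) (K(W) = (W + ((-12 + W)/((2*W)))/W)/(-12 + W) = (W + ((-12 + W)*(1/(2*W)))/W)/(-12 + W) = (W + ((-12 + W)/(2*W))/W)/(-12 + W) = (W + (-12 + W)/(2*W²))/(-12 + W))
200 + K(3*Q(4))*(-248) = 200 + ((-6 + (3*4⁴)³ + (3*4⁴)/2)/((3*4⁴)²*(-12 + 3*4⁴)))*(-248) = 200 + ((-6 + (3*256)³ + (3*256)/2)/((3*256)²*(-12 + 3*256)))*(-248) = 200 + ((-6 + 768³ + (½)*768)/(768²*(-12 + 768)))*(-248) = 200 + ((1/589824)*(-6 + 452984832 + 384)/756)*(-248) = 200 + ((1/589824)*(1/756)*452985210)*(-248) = 200 + (2796205/2752512)*(-248) = 200 - 86682355/344064 = -17869555/344064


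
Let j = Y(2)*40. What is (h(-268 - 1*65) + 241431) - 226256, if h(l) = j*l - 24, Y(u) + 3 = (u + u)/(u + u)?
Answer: 41791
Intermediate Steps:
Y(u) = -2 (Y(u) = -3 + (u + u)/(u + u) = -3 + (2*u)/((2*u)) = -3 + (2*u)*(1/(2*u)) = -3 + 1 = -2)
j = -80 (j = -2*40 = -80)
h(l) = -24 - 80*l (h(l) = -80*l - 24 = -24 - 80*l)
(h(-268 - 1*65) + 241431) - 226256 = ((-24 - 80*(-268 - 1*65)) + 241431) - 226256 = ((-24 - 80*(-268 - 65)) + 241431) - 226256 = ((-24 - 80*(-333)) + 241431) - 226256 = ((-24 + 26640) + 241431) - 226256 = (26616 + 241431) - 226256 = 268047 - 226256 = 41791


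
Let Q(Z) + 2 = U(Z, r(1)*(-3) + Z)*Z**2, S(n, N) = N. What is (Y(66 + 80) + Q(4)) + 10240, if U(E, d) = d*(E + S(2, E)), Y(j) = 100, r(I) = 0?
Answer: 10850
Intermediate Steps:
U(E, d) = 2*E*d (U(E, d) = d*(E + E) = d*(2*E) = 2*E*d)
Q(Z) = -2 + 2*Z**4 (Q(Z) = -2 + (2*Z*(0*(-3) + Z))*Z**2 = -2 + (2*Z*(0 + Z))*Z**2 = -2 + (2*Z*Z)*Z**2 = -2 + (2*Z**2)*Z**2 = -2 + 2*Z**4)
(Y(66 + 80) + Q(4)) + 10240 = (100 + (-2 + 2*4**4)) + 10240 = (100 + (-2 + 2*256)) + 10240 = (100 + (-2 + 512)) + 10240 = (100 + 510) + 10240 = 610 + 10240 = 10850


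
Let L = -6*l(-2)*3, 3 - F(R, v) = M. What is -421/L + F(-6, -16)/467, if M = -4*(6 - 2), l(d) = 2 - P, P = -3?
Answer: 198317/42030 ≈ 4.7185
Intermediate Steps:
l(d) = 5 (l(d) = 2 - 1*(-3) = 2 + 3 = 5)
M = -16 (M = -4*4 = -16)
F(R, v) = 19 (F(R, v) = 3 - 1*(-16) = 3 + 16 = 19)
L = -90 (L = -6*5*3 = -30*3 = -90)
-421/L + F(-6, -16)/467 = -421/(-90) + 19/467 = -421*(-1/90) + 19*(1/467) = 421/90 + 19/467 = 198317/42030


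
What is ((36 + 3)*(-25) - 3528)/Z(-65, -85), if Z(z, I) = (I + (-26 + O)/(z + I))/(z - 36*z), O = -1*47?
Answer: 219521250/1811 ≈ 1.2122e+5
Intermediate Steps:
O = -47
Z(z, I) = -(I - 73/(I + z))/(35*z) (Z(z, I) = (I + (-26 - 47)/(z + I))/(z - 36*z) = (I - 73/(I + z))/((-35*z)) = (I - 73/(I + z))*(-1/(35*z)) = -(I - 73/(I + z))/(35*z))
((36 + 3)*(-25) - 3528)/Z(-65, -85) = ((36 + 3)*(-25) - 3528)/(((1/35)*(73 - 1*(-85)**2 - 1*(-85)*(-65))/(-65*(-85 - 65)))) = (39*(-25) - 3528)/(((1/35)*(-1/65)*(73 - 1*7225 - 5525)/(-150))) = (-975 - 3528)/(((1/35)*(-1/65)*(-1/150)*(73 - 7225 - 5525))) = -4503/((1/35)*(-1/65)*(-1/150)*(-12677)) = -4503/(-1811/48750) = -4503*(-48750/1811) = 219521250/1811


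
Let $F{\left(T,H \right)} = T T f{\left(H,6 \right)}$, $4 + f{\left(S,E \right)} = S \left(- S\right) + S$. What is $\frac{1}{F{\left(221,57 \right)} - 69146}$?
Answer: $- \frac{1}{156164982} \approx -6.4035 \cdot 10^{-9}$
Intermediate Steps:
$f{\left(S,E \right)} = -4 + S - S^{2}$ ($f{\left(S,E \right)} = -4 + \left(S \left(- S\right) + S\right) = -4 - \left(S^{2} - S\right) = -4 + S - S^{2}$)
$F{\left(T,H \right)} = T^{2} \left(-4 + H - H^{2}\right)$ ($F{\left(T,H \right)} = T T \left(-4 + H - H^{2}\right) = T^{2} \left(-4 + H - H^{2}\right)$)
$\frac{1}{F{\left(221,57 \right)} - 69146} = \frac{1}{221^{2} \left(-4 + 57 - 57^{2}\right) - 69146} = \frac{1}{48841 \left(-4 + 57 - 3249\right) - 69146} = \frac{1}{48841 \left(-3196\right) - 69146} = \frac{1}{-156095836 - 69146} = \frac{1}{-156164982} = - \frac{1}{156164982}$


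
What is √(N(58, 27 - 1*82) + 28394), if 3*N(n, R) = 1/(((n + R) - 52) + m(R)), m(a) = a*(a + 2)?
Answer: √2099043608574/8598 ≈ 168.51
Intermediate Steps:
m(a) = a*(2 + a)
N(n, R) = 1/(3*(-52 + R + n + R*(2 + R))) (N(n, R) = 1/(3*(((n + R) - 52) + R*(2 + R))) = 1/(3*(((R + n) - 52) + R*(2 + R))) = 1/(3*((-52 + R + n) + R*(2 + R))) = 1/(3*(-52 + R + n + R*(2 + R))))
√(N(58, 27 - 1*82) + 28394) = √(1/(3*(-52 + 58 + (27 - 1*82)² + 3*(27 - 1*82))) + 28394) = √(1/(3*(-52 + 58 + (27 - 82)² + 3*(27 - 82))) + 28394) = √(1/(3*(-52 + 58 + (-55)² + 3*(-55))) + 28394) = √(1/(3*(-52 + 58 + 3025 - 165)) + 28394) = √((⅓)/2866 + 28394) = √((⅓)*(1/2866) + 28394) = √(1/8598 + 28394) = √(244131613/8598) = √2099043608574/8598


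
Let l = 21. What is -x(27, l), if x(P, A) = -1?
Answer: 1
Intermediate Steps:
-x(27, l) = -1*(-1) = 1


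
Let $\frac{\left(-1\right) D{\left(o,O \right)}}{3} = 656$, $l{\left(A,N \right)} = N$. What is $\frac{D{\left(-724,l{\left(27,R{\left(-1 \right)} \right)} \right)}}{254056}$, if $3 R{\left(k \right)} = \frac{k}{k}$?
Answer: $- \frac{246}{31757} \approx -0.0077463$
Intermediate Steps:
$R{\left(k \right)} = \frac{1}{3}$ ($R{\left(k \right)} = \frac{k \frac{1}{k}}{3} = \frac{1}{3} \cdot 1 = \frac{1}{3}$)
$D{\left(o,O \right)} = -1968$ ($D{\left(o,O \right)} = \left(-3\right) 656 = -1968$)
$\frac{D{\left(-724,l{\left(27,R{\left(-1 \right)} \right)} \right)}}{254056} = - \frac{1968}{254056} = \left(-1968\right) \frac{1}{254056} = - \frac{246}{31757}$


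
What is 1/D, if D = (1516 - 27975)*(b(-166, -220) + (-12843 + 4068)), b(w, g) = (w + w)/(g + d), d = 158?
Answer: 31/7193117281 ≈ 4.3097e-9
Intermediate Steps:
b(w, g) = 2*w/(158 + g) (b(w, g) = (w + w)/(g + 158) = (2*w)/(158 + g) = 2*w/(158 + g))
D = 7193117281/31 (D = (1516 - 27975)*(2*(-166)/(158 - 220) + (-12843 + 4068)) = -26459*(2*(-166)/(-62) - 8775) = -26459*(2*(-166)*(-1/62) - 8775) = -26459*(166/31 - 8775) = -26459*(-271859/31) = 7193117281/31 ≈ 2.3204e+8)
1/D = 1/(7193117281/31) = 31/7193117281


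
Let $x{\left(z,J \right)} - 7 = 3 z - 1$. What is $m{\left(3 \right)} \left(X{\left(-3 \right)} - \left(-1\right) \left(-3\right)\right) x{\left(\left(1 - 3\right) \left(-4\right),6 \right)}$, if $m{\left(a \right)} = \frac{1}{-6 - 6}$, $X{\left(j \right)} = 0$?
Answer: $\frac{15}{2} \approx 7.5$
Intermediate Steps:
$x{\left(z,J \right)} = 6 + 3 z$ ($x{\left(z,J \right)} = 7 + \left(3 z - 1\right) = 7 + \left(-1 + 3 z\right) = 6 + 3 z$)
$m{\left(a \right)} = - \frac{1}{12}$ ($m{\left(a \right)} = \frac{1}{-12} = - \frac{1}{12}$)
$m{\left(3 \right)} \left(X{\left(-3 \right)} - \left(-1\right) \left(-3\right)\right) x{\left(\left(1 - 3\right) \left(-4\right),6 \right)} = - \frac{0 - \left(-1\right) \left(-3\right)}{12} \left(6 + 3 \left(1 - 3\right) \left(-4\right)\right) = - \frac{0 - 3}{12} \left(6 + 3 \left(\left(-2\right) \left(-4\right)\right)\right) = - \frac{0 - 3}{12} \left(6 + 3 \cdot 8\right) = \left(- \frac{1}{12}\right) \left(-3\right) \left(6 + 24\right) = \frac{1}{4} \cdot 30 = \frac{15}{2}$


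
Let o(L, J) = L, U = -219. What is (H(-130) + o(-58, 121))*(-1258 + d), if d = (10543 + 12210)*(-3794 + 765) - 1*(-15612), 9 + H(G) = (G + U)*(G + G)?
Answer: -6247776187059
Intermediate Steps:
H(G) = -9 + 2*G*(-219 + G) (H(G) = -9 + (G - 219)*(G + G) = -9 + (-219 + G)*(2*G) = -9 + 2*G*(-219 + G))
d = -68903225 (d = 22753*(-3029) + 15612 = -68918837 + 15612 = -68903225)
(H(-130) + o(-58, 121))*(-1258 + d) = ((-9 - 438*(-130) + 2*(-130)²) - 58)*(-1258 - 68903225) = ((-9 + 56940 + 2*16900) - 58)*(-68904483) = ((-9 + 56940 + 33800) - 58)*(-68904483) = (90731 - 58)*(-68904483) = 90673*(-68904483) = -6247776187059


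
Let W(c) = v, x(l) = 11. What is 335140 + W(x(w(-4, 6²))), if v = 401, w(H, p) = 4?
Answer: 335541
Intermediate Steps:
W(c) = 401
335140 + W(x(w(-4, 6²))) = 335140 + 401 = 335541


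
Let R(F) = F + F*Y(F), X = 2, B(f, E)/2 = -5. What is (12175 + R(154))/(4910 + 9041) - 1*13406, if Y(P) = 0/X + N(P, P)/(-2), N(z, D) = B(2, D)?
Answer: -187014007/13951 ≈ -13405.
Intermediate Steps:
B(f, E) = -10 (B(f, E) = 2*(-5) = -10)
N(z, D) = -10
Y(P) = 5 (Y(P) = 0/2 - 10/(-2) = 0*(1/2) - 10*(-1/2) = 0 + 5 = 5)
R(F) = 6*F (R(F) = F + F*5 = F + 5*F = 6*F)
(12175 + R(154))/(4910 + 9041) - 1*13406 = (12175 + 6*154)/(4910 + 9041) - 1*13406 = (12175 + 924)/13951 - 13406 = 13099*(1/13951) - 13406 = 13099/13951 - 13406 = -187014007/13951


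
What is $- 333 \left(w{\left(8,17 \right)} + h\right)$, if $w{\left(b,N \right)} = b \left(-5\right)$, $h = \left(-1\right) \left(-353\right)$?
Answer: $-104229$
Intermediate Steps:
$h = 353$
$w{\left(b,N \right)} = - 5 b$
$- 333 \left(w{\left(8,17 \right)} + h\right) = - 333 \left(\left(-5\right) 8 + 353\right) = - 333 \left(-40 + 353\right) = \left(-333\right) 313 = -104229$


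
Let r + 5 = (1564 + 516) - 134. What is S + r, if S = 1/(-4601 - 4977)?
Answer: 18590897/9578 ≈ 1941.0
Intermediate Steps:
S = -1/9578 (S = 1/(-9578) = -1/9578 ≈ -0.00010441)
r = 1941 (r = -5 + ((1564 + 516) - 134) = -5 + (2080 - 134) = -5 + 1946 = 1941)
S + r = -1/9578 + 1941 = 18590897/9578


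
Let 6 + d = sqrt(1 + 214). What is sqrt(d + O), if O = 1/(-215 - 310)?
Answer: sqrt(-66171 + 11025*sqrt(215))/105 ≈ 2.9430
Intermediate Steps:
d = -6 + sqrt(215) (d = -6 + sqrt(1 + 214) = -6 + sqrt(215) ≈ 8.6629)
O = -1/525 (O = 1/(-525) = -1/525 ≈ -0.0019048)
sqrt(d + O) = sqrt((-6 + sqrt(215)) - 1/525) = sqrt(-3151/525 + sqrt(215))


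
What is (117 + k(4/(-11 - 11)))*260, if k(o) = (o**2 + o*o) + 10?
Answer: 3997500/121 ≈ 33037.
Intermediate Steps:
k(o) = 10 + 2*o**2 (k(o) = (o**2 + o**2) + 10 = 2*o**2 + 10 = 10 + 2*o**2)
(117 + k(4/(-11 - 11)))*260 = (117 + (10 + 2*(4/(-11 - 11))**2))*260 = (117 + (10 + 2*(4/(-22))**2))*260 = (117 + (10 + 2*(4*(-1/22))**2))*260 = (117 + (10 + 2*(-2/11)**2))*260 = (117 + (10 + 2*(4/121)))*260 = (117 + (10 + 8/121))*260 = (117 + 1218/121)*260 = (15375/121)*260 = 3997500/121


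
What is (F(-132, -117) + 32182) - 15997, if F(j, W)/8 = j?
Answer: 15129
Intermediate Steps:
F(j, W) = 8*j
(F(-132, -117) + 32182) - 15997 = (8*(-132) + 32182) - 15997 = (-1056 + 32182) - 15997 = 31126 - 15997 = 15129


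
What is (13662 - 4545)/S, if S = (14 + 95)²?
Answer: 9117/11881 ≈ 0.76736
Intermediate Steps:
S = 11881 (S = 109² = 11881)
(13662 - 4545)/S = (13662 - 4545)/11881 = 9117*(1/11881) = 9117/11881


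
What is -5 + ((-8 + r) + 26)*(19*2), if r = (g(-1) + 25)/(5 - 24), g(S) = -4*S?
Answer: 621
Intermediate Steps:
r = -29/19 (r = (-4*(-1) + 25)/(5 - 24) = (4 + 25)/(-19) = 29*(-1/19) = -29/19 ≈ -1.5263)
-5 + ((-8 + r) + 26)*(19*2) = -5 + ((-8 - 29/19) + 26)*(19*2) = -5 + (-181/19 + 26)*38 = -5 + (313/19)*38 = -5 + 626 = 621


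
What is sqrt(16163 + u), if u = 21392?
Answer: sqrt(37555) ≈ 193.79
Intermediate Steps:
sqrt(16163 + u) = sqrt(16163 + 21392) = sqrt(37555)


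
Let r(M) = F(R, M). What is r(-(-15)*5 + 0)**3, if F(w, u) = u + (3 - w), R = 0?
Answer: 474552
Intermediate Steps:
F(w, u) = 3 + u - w
r(M) = 3 + M (r(M) = 3 + M - 1*0 = 3 + M + 0 = 3 + M)
r(-(-15)*5 + 0)**3 = (3 + (-(-15)*5 + 0))**3 = (3 + (-5*(-15) + 0))**3 = (3 + (75 + 0))**3 = (3 + 75)**3 = 78**3 = 474552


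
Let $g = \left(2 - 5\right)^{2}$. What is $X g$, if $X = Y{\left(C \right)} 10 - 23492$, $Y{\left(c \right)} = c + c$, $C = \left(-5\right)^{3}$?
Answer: $-233928$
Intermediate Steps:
$C = -125$
$Y{\left(c \right)} = 2 c$
$g = 9$ ($g = \left(-3\right)^{2} = 9$)
$X = -25992$ ($X = 2 \left(-125\right) 10 - 23492 = \left(-250\right) 10 - 23492 = -2500 - 23492 = -25992$)
$X g = \left(-25992\right) 9 = -233928$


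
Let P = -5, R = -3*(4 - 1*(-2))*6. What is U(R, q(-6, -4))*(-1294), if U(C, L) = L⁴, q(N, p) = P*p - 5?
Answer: -65508750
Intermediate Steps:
R = -108 (R = -3*(4 + 2)*6 = -3*6*6 = -18*6 = -108)
q(N, p) = -5 - 5*p (q(N, p) = -5*p - 5 = -5 - 5*p)
U(R, q(-6, -4))*(-1294) = (-5 - 5*(-4))⁴*(-1294) = (-5 + 20)⁴*(-1294) = 15⁴*(-1294) = 50625*(-1294) = -65508750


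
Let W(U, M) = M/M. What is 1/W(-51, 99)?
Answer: 1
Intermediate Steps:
W(U, M) = 1
1/W(-51, 99) = 1/1 = 1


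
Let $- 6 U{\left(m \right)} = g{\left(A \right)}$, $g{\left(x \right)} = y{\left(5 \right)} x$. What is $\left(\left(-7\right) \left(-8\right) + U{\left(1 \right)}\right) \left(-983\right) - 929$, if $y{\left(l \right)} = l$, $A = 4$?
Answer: $- \frac{158101}{3} \approx -52700.0$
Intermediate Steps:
$g{\left(x \right)} = 5 x$
$U{\left(m \right)} = - \frac{10}{3}$ ($U{\left(m \right)} = - \frac{5 \cdot 4}{6} = \left(- \frac{1}{6}\right) 20 = - \frac{10}{3}$)
$\left(\left(-7\right) \left(-8\right) + U{\left(1 \right)}\right) \left(-983\right) - 929 = \left(\left(-7\right) \left(-8\right) - \frac{10}{3}\right) \left(-983\right) - 929 = \left(56 - \frac{10}{3}\right) \left(-983\right) - 929 = \frac{158}{3} \left(-983\right) - 929 = - \frac{155314}{3} - 929 = - \frac{158101}{3}$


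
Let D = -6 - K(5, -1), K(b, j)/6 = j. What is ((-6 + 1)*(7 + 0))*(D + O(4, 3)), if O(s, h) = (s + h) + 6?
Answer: -455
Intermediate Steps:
K(b, j) = 6*j
O(s, h) = 6 + h + s (O(s, h) = (h + s) + 6 = 6 + h + s)
D = 0 (D = -6 - 6*(-1) = -6 - 1*(-6) = -6 + 6 = 0)
((-6 + 1)*(7 + 0))*(D + O(4, 3)) = ((-6 + 1)*(7 + 0))*(0 + (6 + 3 + 4)) = (-5*7)*(0 + 13) = -35*13 = -455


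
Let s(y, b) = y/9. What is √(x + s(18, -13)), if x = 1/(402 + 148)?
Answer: √24222/110 ≈ 1.4149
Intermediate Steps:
x = 1/550 ≈ 0.0018182
s(y, b) = y/9 (s(y, b) = y*(⅑) = y/9)
√(x + s(18, -13)) = √(1/550 + (⅑)*18) = √(1/550 + 2) = √(1101/550) = √24222/110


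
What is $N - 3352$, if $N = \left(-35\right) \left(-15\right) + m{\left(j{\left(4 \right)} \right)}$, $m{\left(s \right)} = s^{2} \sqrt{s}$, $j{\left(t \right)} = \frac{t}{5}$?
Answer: $-2827 + \frac{32 \sqrt{5}}{125} \approx -2826.4$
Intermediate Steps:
$j{\left(t \right)} = \frac{t}{5}$ ($j{\left(t \right)} = t \frac{1}{5} = \frac{t}{5}$)
$m{\left(s \right)} = s^{\frac{5}{2}}$
$N = 525 + \frac{32 \sqrt{5}}{125}$ ($N = \left(-35\right) \left(-15\right) + \left(\frac{1}{5} \cdot 4\right)^{\frac{5}{2}} = 525 + \left(\frac{4}{5}\right)^{\frac{5}{2}} = 525 + \frac{32 \sqrt{5}}{125} \approx 525.57$)
$N - 3352 = \left(525 + \frac{32 \sqrt{5}}{125}\right) - 3352 = -2827 + \frac{32 \sqrt{5}}{125}$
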